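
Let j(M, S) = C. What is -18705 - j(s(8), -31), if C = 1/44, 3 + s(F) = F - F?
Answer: -823021/44 ≈ -18705.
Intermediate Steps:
s(F) = -3 (s(F) = -3 + (F - F) = -3 + 0 = -3)
C = 1/44 ≈ 0.022727
j(M, S) = 1/44
-18705 - j(s(8), -31) = -18705 - 1*1/44 = -18705 - 1/44 = -823021/44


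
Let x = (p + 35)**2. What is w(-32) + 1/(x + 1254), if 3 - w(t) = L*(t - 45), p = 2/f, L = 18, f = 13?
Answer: 584456644/420775 ≈ 1389.0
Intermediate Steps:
p = 2/13 ≈ 0.15385
w(t) = 813 - 18*t (w(t) = 3 - 18*(t - 45) = 3 - 18*(-45 + t) = 3 - (-810 + 18*t) = 3 + (810 - 18*t) = 813 - 18*t)
x = 208849/169 (x = (2/13 + 35)**2 = (457/13)**2 = 208849/169 ≈ 1235.8)
w(-32) + 1/(x + 1254) = (813 - 18*(-32)) + 1/(208849/169 + 1254) = (813 + 576) + 1/(420775/169) = 1389 + 169/420775 = 584456644/420775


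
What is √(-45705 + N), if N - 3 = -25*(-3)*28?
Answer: 13*I*√258 ≈ 208.81*I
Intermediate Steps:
N = 2103 (N = 3 - 25*(-3)*28 = 3 + 75*28 = 3 + 2100 = 2103)
√(-45705 + N) = √(-45705 + 2103) = √(-43602) = 13*I*√258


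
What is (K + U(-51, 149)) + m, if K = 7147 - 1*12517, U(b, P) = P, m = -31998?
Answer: -37219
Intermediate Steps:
K = -5370 (K = 7147 - 12517 = -5370)
(K + U(-51, 149)) + m = (-5370 + 149) - 31998 = -5221 - 31998 = -37219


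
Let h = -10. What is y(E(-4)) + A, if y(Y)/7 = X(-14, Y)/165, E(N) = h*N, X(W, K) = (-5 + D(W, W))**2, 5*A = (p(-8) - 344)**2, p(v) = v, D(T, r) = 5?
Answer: 123904/5 ≈ 24781.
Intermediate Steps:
A = 123904/5 (A = (-8 - 344)**2/5 = (1/5)*(-352)**2 = (1/5)*123904 = 123904/5 ≈ 24781.)
X(W, K) = 0 (X(W, K) = (-5 + 5)**2 = 0**2 = 0)
E(N) = -10*N
y(Y) = 0 (y(Y) = 7*(0/165) = 7*(0*(1/165)) = 7*0 = 0)
y(E(-4)) + A = 0 + 123904/5 = 123904/5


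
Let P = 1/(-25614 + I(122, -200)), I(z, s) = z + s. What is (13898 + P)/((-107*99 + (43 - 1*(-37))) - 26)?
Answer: -357067415/270767988 ≈ -1.3187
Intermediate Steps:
I(z, s) = s + z
P = -1/25692 (P = 1/(-25614 + (-200 + 122)) = 1/(-25614 - 78) = 1/(-25692) = -1/25692 ≈ -3.8923e-5)
(13898 + P)/((-107*99 + (43 - 1*(-37))) - 26) = (13898 - 1/25692)/((-107*99 + (43 - 1*(-37))) - 26) = 357067415/(25692*((-10593 + (43 + 37)) - 26)) = 357067415/(25692*((-10593 + 80) - 26)) = 357067415/(25692*(-10513 - 26)) = (357067415/25692)/(-10539) = (357067415/25692)*(-1/10539) = -357067415/270767988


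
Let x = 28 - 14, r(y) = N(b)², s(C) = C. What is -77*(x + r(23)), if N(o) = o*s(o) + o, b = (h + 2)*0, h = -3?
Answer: -1078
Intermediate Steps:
b = 0 (b = (-3 + 2)*0 = -1*0 = 0)
N(o) = o + o² (N(o) = o*o + o = o² + o = o + o²)
r(y) = 0 (r(y) = (0*(1 + 0))² = (0*1)² = 0² = 0)
x = 14
-77*(x + r(23)) = -77*(14 + 0) = -77*14 = -1078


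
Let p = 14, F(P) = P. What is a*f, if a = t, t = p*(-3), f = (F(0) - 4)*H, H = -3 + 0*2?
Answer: -504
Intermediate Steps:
H = -3 (H = -3 + 0 = -3)
f = 12 (f = (0 - 4)*(-3) = -4*(-3) = 12)
t = -42 (t = 14*(-3) = -42)
a = -42
a*f = -42*12 = -504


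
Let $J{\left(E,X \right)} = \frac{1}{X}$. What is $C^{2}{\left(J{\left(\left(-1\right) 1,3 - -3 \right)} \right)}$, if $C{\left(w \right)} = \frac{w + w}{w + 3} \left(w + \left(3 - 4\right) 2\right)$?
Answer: $\frac{121}{3249} \approx 0.037242$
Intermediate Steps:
$C{\left(w \right)} = \frac{2 w \left(-2 + w\right)}{3 + w}$ ($C{\left(w \right)} = \frac{2 w}{3 + w} \left(w - 2\right) = \frac{2 w}{3 + w} \left(-2 + w\right) = \frac{2 w \left(-2 + w\right)}{3 + w}$)
$C^{2}{\left(J{\left(\left(-1\right) 1,3 - -3 \right)} \right)} = \left(\frac{2 \left(-2 + \frac{1}{3 - -3}\right)}{\left(3 - -3\right) \left(3 + \frac{1}{3 - -3}\right)}\right)^{2} = \left(\frac{2 \left(-2 + \frac{1}{3 + 3}\right)}{\left(3 + 3\right) \left(3 + \frac{1}{3 + 3}\right)}\right)^{2} = \left(\frac{2 \left(-2 + \frac{1}{6}\right)}{6 \left(3 + \frac{1}{6}\right)}\right)^{2} = \left(2 \cdot \frac{1}{6} \frac{1}{3 + \frac{1}{6}} \left(-2 + \frac{1}{6}\right)\right)^{2} = \left(2 \cdot \frac{1}{6} \frac{1}{\frac{19}{6}} \left(- \frac{11}{6}\right)\right)^{2} = \left(2 \cdot \frac{1}{6} \cdot \frac{6}{19} \left(- \frac{11}{6}\right)\right)^{2} = \left(- \frac{11}{57}\right)^{2} = \frac{121}{3249}$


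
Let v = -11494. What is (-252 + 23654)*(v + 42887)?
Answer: 734658986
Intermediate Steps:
(-252 + 23654)*(v + 42887) = (-252 + 23654)*(-11494 + 42887) = 23402*31393 = 734658986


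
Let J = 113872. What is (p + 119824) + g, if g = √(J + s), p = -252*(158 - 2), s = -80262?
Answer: 80512 + √33610 ≈ 80695.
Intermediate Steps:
p = -39312 (p = -252*156 = -39312)
g = √33610 (g = √(113872 - 80262) = √33610 ≈ 183.33)
(p + 119824) + g = (-39312 + 119824) + √33610 = 80512 + √33610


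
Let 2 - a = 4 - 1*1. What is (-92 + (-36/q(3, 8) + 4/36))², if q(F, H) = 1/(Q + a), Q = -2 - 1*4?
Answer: 2076481/81 ≈ 25636.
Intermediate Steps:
a = -1 (a = 2 - (4 - 1*1) = 2 - (4 - 1) = 2 - 1*3 = 2 - 3 = -1)
Q = -6 (Q = -2 - 4 = -6)
q(F, H) = -⅐ (q(F, H) = 1/(-6 - 1) = 1/(-7) = -⅐)
(-92 + (-36/q(3, 8) + 4/36))² = (-92 + (-36/(-⅐) + 4/36))² = (-92 + (-36*(-7) + 4*(1/36)))² = (-92 + (252 + ⅑))² = (-92 + 2269/9)² = (1441/9)² = 2076481/81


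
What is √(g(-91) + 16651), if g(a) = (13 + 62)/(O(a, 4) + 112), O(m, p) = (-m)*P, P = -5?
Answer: 17*√138334/49 ≈ 129.04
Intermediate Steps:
O(m, p) = 5*m (O(m, p) = -m*(-5) = 5*m)
g(a) = 75/(112 + 5*a) (g(a) = (13 + 62)/(5*a + 112) = 75/(112 + 5*a))
√(g(-91) + 16651) = √(75/(112 + 5*(-91)) + 16651) = √(75/(112 - 455) + 16651) = √(75/(-343) + 16651) = √(75*(-1/343) + 16651) = √(-75/343 + 16651) = √(5711218/343) = 17*√138334/49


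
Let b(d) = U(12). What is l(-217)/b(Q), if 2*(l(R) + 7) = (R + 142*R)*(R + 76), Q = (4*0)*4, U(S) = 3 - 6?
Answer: -4375357/6 ≈ -7.2923e+5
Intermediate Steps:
U(S) = -3
Q = 0 (Q = 0*4 = 0)
b(d) = -3
l(R) = -7 + 143*R*(76 + R)/2 (l(R) = -7 + ((R + 142*R)*(R + 76))/2 = -7 + ((143*R)*(76 + R))/2 = -7 + (143*R*(76 + R))/2 = -7 + 143*R*(76 + R)/2)
l(-217)/b(Q) = (-7 + 5434*(-217) + (143/2)*(-217)**2)/(-3) = (-7 - 1179178 + (143/2)*47089)*(-1/3) = (-7 - 1179178 + 6733727/2)*(-1/3) = (4375357/2)*(-1/3) = -4375357/6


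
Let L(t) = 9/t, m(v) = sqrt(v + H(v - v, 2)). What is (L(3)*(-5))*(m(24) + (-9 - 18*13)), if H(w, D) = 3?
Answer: 3645 - 45*sqrt(3) ≈ 3567.1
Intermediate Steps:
m(v) = sqrt(3 + v) (m(v) = sqrt(v + 3) = sqrt(3 + v))
(L(3)*(-5))*(m(24) + (-9 - 18*13)) = ((9/3)*(-5))*(sqrt(3 + 24) + (-9 - 18*13)) = ((9*(1/3))*(-5))*(sqrt(27) + (-9 - 234)) = (3*(-5))*(3*sqrt(3) - 243) = -15*(-243 + 3*sqrt(3)) = 3645 - 45*sqrt(3)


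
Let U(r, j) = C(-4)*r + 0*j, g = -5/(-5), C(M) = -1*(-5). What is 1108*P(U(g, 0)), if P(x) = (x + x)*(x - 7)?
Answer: -22160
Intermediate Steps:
C(M) = 5
g = 1 (g = -5*(-1/5) = 1)
U(r, j) = 5*r (U(r, j) = 5*r + 0*j = 5*r + 0 = 5*r)
P(x) = 2*x*(-7 + x) (P(x) = (2*x)*(-7 + x) = 2*x*(-7 + x))
1108*P(U(g, 0)) = 1108*(2*(5*1)*(-7 + 5*1)) = 1108*(2*5*(-7 + 5)) = 1108*(2*5*(-2)) = 1108*(-20) = -22160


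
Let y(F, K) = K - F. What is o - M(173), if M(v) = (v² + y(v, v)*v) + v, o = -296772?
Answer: -326874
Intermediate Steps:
M(v) = v + v² (M(v) = (v² + (v - v)*v) + v = (v² + 0*v) + v = (v² + 0) + v = v² + v = v + v²)
o - M(173) = -296772 - 173*(1 + 173) = -296772 - 173*174 = -296772 - 1*30102 = -296772 - 30102 = -326874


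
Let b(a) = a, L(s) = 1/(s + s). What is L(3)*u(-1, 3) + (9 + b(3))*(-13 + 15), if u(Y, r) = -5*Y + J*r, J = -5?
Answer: 67/3 ≈ 22.333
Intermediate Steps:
L(s) = 1/(2*s)
u(Y, r) = -5*Y - 5*r
L(3)*u(-1, 3) + (9 + b(3))*(-13 + 15) = ((1/2)/3)*(-5*(-1) - 5*3) + (9 + 3)*(-13 + 15) = ((1/2)*(1/3))*(5 - 15) + 12*2 = (1/6)*(-10) + 24 = -5/3 + 24 = 67/3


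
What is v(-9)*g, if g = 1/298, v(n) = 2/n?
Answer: -1/1341 ≈ -0.00074571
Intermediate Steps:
g = 1/298 ≈ 0.0033557
v(-9)*g = (2/(-9))*(1/298) = (2*(-⅑))*(1/298) = -2/9*1/298 = -1/1341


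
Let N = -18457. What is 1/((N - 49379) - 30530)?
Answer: -1/98366 ≈ -1.0166e-5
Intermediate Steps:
1/((N - 49379) - 30530) = 1/((-18457 - 49379) - 30530) = 1/(-67836 - 30530) = 1/(-98366) = -1/98366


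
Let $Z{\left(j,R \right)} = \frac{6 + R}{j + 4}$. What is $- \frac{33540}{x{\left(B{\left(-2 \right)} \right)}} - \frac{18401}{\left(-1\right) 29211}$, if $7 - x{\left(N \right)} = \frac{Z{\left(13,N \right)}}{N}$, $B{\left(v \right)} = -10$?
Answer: $- \frac{83266728107}{17322123} \approx -4807.0$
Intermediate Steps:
$Z{\left(j,R \right)} = \frac{6 + R}{4 + j}$
$x{\left(N \right)} = 7 - \frac{\frac{6}{17} + \frac{N}{17}}{N}$ ($x{\left(N \right)} = 7 - \frac{\frac{1}{4 + 13} \left(6 + N\right)}{N} = 7 - \frac{\frac{1}{17} \left(6 + N\right)}{N} = 7 - \frac{\frac{6}{17} + \frac{N}{17}}{N}$)
$- \frac{33540}{x{\left(B{\left(-2 \right)} \right)}} - \frac{18401}{\left(-1\right) 29211} = - \frac{33540}{\frac{2}{17} \frac{1}{-10} \left(-3 + 59 \left(-10\right)\right)} - \frac{18401}{\left(-1\right) 29211} = - \frac{33540}{\frac{2}{17} \left(- \frac{1}{10}\right) \left(-3 - 590\right)} - \frac{18401}{-29211} = - \frac{33540}{\frac{2}{17} \left(- \frac{1}{10}\right) \left(-593\right)} - - \frac{18401}{29211} = - \frac{33540}{\frac{593}{85}} + \frac{18401}{29211} = \left(-33540\right) \frac{85}{593} + \frac{18401}{29211} = - \frac{2850900}{593} + \frac{18401}{29211} = - \frac{83266728107}{17322123}$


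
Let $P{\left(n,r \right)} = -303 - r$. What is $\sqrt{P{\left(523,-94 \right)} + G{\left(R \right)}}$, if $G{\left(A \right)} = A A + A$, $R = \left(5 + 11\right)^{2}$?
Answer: $3 \sqrt{7287} \approx 256.09$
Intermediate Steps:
$R = 256$ ($R = 16^{2} = 256$)
$G{\left(A \right)} = A + A^{2}$ ($G{\left(A \right)} = A^{2} + A = A + A^{2}$)
$\sqrt{P{\left(523,-94 \right)} + G{\left(R \right)}} = \sqrt{\left(-303 - -94\right) + 256 \left(1 + 256\right)} = \sqrt{\left(-303 + 94\right) + 256 \cdot 257} = \sqrt{-209 + 65792} = \sqrt{65583} = 3 \sqrt{7287}$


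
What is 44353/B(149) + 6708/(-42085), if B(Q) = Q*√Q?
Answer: -6708/42085 + 44353*√149/22201 ≈ 24.227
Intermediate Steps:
B(Q) = Q^(3/2)
44353/B(149) + 6708/(-42085) = 44353/(149^(3/2)) + 6708/(-42085) = 44353/((149*√149)) + 6708*(-1/42085) = 44353*(√149/22201) - 6708/42085 = 44353*√149/22201 - 6708/42085 = -6708/42085 + 44353*√149/22201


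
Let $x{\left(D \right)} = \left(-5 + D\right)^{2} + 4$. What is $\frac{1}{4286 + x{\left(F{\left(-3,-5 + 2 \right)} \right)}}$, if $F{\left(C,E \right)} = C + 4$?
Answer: $\frac{1}{4306} \approx 0.00023223$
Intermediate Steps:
$F{\left(C,E \right)} = 4 + C$
$x{\left(D \right)} = 4 + \left(-5 + D\right)^{2}$
$\frac{1}{4286 + x{\left(F{\left(-3,-5 + 2 \right)} \right)}} = \frac{1}{4286 + \left(4 + \left(-5 + \left(4 - 3\right)\right)^{2}\right)} = \frac{1}{4286 + \left(4 + \left(-5 + 1\right)^{2}\right)} = \frac{1}{4286 + \left(4 + \left(-4\right)^{2}\right)} = \frac{1}{4286 + \left(4 + 16\right)} = \frac{1}{4286 + 20} = \frac{1}{4306}$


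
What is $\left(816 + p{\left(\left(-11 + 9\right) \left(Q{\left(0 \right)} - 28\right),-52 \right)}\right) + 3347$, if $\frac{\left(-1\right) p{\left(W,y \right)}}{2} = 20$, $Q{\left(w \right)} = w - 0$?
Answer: $4123$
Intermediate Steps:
$Q{\left(w \right)} = w$ ($Q{\left(w \right)} = w + 0 = w$)
$p{\left(W,y \right)} = -40$ ($p{\left(W,y \right)} = \left(-2\right) 20 = -40$)
$\left(816 + p{\left(\left(-11 + 9\right) \left(Q{\left(0 \right)} - 28\right),-52 \right)}\right) + 3347 = \left(816 - 40\right) + 3347 = 776 + 3347 = 4123$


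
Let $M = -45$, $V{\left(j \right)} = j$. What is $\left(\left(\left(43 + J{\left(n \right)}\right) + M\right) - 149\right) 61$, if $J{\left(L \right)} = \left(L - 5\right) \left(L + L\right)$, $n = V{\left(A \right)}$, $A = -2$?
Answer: $-7503$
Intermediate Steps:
$n = -2$
$J{\left(L \right)} = 2 L \left(-5 + L\right)$ ($J{\left(L \right)} = \left(-5 + L\right) 2 L = 2 L \left(-5 + L\right)$)
$\left(\left(\left(43 + J{\left(n \right)}\right) + M\right) - 149\right) 61 = \left(\left(\left(43 + 2 \left(-2\right) \left(-5 - 2\right)\right) - 45\right) - 149\right) 61 = \left(\left(\left(43 + 2 \left(-2\right) \left(-7\right)\right) - 45\right) - 149\right) 61 = \left(\left(\left(43 + 28\right) - 45\right) - 149\right) 61 = \left(\left(71 - 45\right) - 149\right) 61 = \left(26 - 149\right) 61 = \left(-123\right) 61 = -7503$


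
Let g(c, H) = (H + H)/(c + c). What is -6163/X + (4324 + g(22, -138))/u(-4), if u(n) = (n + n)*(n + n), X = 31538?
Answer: 746779279/11101376 ≈ 67.269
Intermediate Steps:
g(c, H) = H/c (g(c, H) = (2*H)/((2*c)) = (2*H)*(1/(2*c)) = H/c)
u(n) = 4*n² (u(n) = (2*n)*(2*n) = 4*n²)
-6163/X + (4324 + g(22, -138))/u(-4) = -6163/31538 + (4324 - 138/22)/((4*(-4)²)) = -6163*1/31538 + (4324 - 138*1/22)/((4*16)) = -6163/31538 + (4324 - 69/11)/64 = -6163/31538 + (47495/11)*(1/64) = -6163/31538 + 47495/704 = 746779279/11101376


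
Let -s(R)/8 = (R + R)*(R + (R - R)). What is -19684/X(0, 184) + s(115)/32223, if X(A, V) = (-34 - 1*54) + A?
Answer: 6691921/30822 ≈ 217.11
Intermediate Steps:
X(A, V) = -88 + A (X(A, V) = (-34 - 54) + A = -88 + A)
s(R) = -16*R² (s(R) = -8*(R + R)*(R + (R - R)) = -8*2*R*(R + 0) = -8*2*R*R = -16*R²)
-19684/X(0, 184) + s(115)/32223 = -19684/(-88 + 0) - 16*115²/32223 = -19684/(-88) - 16*13225*(1/32223) = -19684*(-1/88) - 211600*1/32223 = 4921/22 - 9200/1401 = 6691921/30822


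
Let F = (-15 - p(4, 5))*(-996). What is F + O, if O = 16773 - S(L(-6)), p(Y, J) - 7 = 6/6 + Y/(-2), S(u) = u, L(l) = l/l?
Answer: 37688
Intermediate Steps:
L(l) = 1
p(Y, J) = 8 - Y/2 (p(Y, J) = 7 + (6/6 + Y/(-2)) = 7 + (6*(⅙) + Y*(-½)) = 7 + (1 - Y/2) = 8 - Y/2)
O = 16772 (O = 16773 - 1*1 = 16773 - 1 = 16772)
F = 20916 (F = (-15 - (8 - ½*4))*(-996) = (-15 - (8 - 2))*(-996) = (-15 - 1*6)*(-996) = (-15 - 6)*(-996) = -21*(-996) = 20916)
F + O = 20916 + 16772 = 37688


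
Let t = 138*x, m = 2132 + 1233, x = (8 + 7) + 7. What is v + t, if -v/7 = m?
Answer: -20519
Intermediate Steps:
x = 22 (x = 15 + 7 = 22)
m = 3365
v = -23555 (v = -7*3365 = -23555)
t = 3036 (t = 138*22 = 3036)
v + t = -23555 + 3036 = -20519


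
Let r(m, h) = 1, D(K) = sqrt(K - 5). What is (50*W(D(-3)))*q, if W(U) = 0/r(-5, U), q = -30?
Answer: 0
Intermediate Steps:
D(K) = sqrt(-5 + K)
W(U) = 0 (W(U) = 0/1 = 0*1 = 0)
(50*W(D(-3)))*q = (50*0)*(-30) = 0*(-30) = 0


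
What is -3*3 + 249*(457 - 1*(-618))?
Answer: 267666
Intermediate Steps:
-3*3 + 249*(457 - 1*(-618)) = -9 + 249*(457 + 618) = -9 + 249*1075 = -9 + 267675 = 267666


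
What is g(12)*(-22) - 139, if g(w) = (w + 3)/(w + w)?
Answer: -611/4 ≈ -152.75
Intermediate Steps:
g(w) = (3 + w)/(2*w) (g(w) = (3 + w)/((2*w)) = (3 + w)*(1/(2*w)) = (3 + w)/(2*w))
g(12)*(-22) - 139 = ((1/2)*(3 + 12)/12)*(-22) - 139 = ((1/2)*(1/12)*15)*(-22) - 139 = (5/8)*(-22) - 139 = -55/4 - 139 = -611/4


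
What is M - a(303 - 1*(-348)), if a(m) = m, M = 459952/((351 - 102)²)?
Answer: -39902699/62001 ≈ -643.58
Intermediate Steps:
M = 459952/62001 (M = 459952/(249²) = 459952/62001 ≈ 7.4185)
M - a(303 - 1*(-348)) = 459952/62001 - (303 - 1*(-348)) = 459952/62001 - (303 + 348) = 459952/62001 - 1*651 = 459952/62001 - 651 = -39902699/62001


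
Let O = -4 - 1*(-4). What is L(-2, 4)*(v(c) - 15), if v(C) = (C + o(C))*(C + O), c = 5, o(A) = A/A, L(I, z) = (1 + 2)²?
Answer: 135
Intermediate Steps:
L(I, z) = 9 (L(I, z) = 3² = 9)
o(A) = 1
O = 0 (O = -4 + 4 = 0)
v(C) = C*(1 + C) (v(C) = (C + 1)*(C + 0) = (1 + C)*C = C*(1 + C))
L(-2, 4)*(v(c) - 15) = 9*(5*(1 + 5) - 15) = 9*(5*6 - 15) = 9*(30 - 15) = 9*15 = 135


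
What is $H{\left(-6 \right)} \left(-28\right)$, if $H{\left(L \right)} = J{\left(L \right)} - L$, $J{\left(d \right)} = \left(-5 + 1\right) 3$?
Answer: $168$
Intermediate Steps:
$J{\left(d \right)} = -12$ ($J{\left(d \right)} = \left(-4\right) 3 = -12$)
$H{\left(L \right)} = -12 - L$
$H{\left(-6 \right)} \left(-28\right) = \left(-12 - -6\right) \left(-28\right) = \left(-12 + 6\right) \left(-28\right) = \left(-6\right) \left(-28\right) = 168$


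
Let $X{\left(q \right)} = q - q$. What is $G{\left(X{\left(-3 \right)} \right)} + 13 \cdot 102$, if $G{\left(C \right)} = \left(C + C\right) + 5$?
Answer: $1331$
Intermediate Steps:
$X{\left(q \right)} = 0$
$G{\left(C \right)} = 5 + 2 C$ ($G{\left(C \right)} = 2 C + 5 = 5 + 2 C$)
$G{\left(X{\left(-3 \right)} \right)} + 13 \cdot 102 = \left(5 + 2 \cdot 0\right) + 13 \cdot 102 = \left(5 + 0\right) + 1326 = 5 + 1326 = 1331$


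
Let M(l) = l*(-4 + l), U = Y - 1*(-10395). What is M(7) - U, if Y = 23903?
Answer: -34277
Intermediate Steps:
U = 34298 (U = 23903 - 1*(-10395) = 23903 + 10395 = 34298)
M(7) - U = 7*(-4 + 7) - 1*34298 = 7*3 - 34298 = 21 - 34298 = -34277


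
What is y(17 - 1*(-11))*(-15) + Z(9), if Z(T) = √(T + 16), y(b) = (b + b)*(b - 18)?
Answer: -8395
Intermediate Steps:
y(b) = 2*b*(-18 + b) (y(b) = (2*b)*(-18 + b) = 2*b*(-18 + b))
Z(T) = √(16 + T)
y(17 - 1*(-11))*(-15) + Z(9) = (2*(17 - 1*(-11))*(-18 + (17 - 1*(-11))))*(-15) + √(16 + 9) = (2*(17 + 11)*(-18 + (17 + 11)))*(-15) + √25 = (2*28*(-18 + 28))*(-15) + 5 = (2*28*10)*(-15) + 5 = 560*(-15) + 5 = -8400 + 5 = -8395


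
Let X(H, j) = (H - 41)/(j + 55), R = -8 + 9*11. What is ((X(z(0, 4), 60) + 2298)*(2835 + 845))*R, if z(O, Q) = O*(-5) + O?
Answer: 769434848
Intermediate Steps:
z(O, Q) = -4*O (z(O, Q) = -5*O + O = -4*O)
R = 91 (R = -8 + 99 = 91)
X(H, j) = (-41 + H)/(55 + j)
((X(z(0, 4), 60) + 2298)*(2835 + 845))*R = (((-41 - 4*0)/(55 + 60) + 2298)*(2835 + 845))*91 = (((-41 + 0)/115 + 2298)*3680)*91 = (((1/115)*(-41) + 2298)*3680)*91 = ((-41/115 + 2298)*3680)*91 = ((264229/115)*3680)*91 = 8455328*91 = 769434848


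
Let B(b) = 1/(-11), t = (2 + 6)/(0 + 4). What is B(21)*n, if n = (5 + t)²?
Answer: -49/11 ≈ -4.4545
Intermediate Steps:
t = 2 (t = 8/4 = 8*(¼) = 2)
B(b) = -1/11
n = 49 (n = (5 + 2)² = 7² = 49)
B(21)*n = -1/11*49 = -49/11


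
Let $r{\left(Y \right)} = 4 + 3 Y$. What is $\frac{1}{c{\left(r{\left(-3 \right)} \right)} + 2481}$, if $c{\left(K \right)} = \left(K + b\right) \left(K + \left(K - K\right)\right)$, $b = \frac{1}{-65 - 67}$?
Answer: $\frac{132}{330797} \approx 0.00039904$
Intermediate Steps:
$b = - \frac{1}{132}$ ($b = \frac{1}{-132} = - \frac{1}{132} \approx -0.0075758$)
$c{\left(K \right)} = K \left(- \frac{1}{132} + K\right)$ ($c{\left(K \right)} = \left(K - \frac{1}{132}\right) \left(K + \left(K - K\right)\right) = \left(- \frac{1}{132} + K\right) \left(K + 0\right) = \left(- \frac{1}{132} + K\right) K = K \left(- \frac{1}{132} + K\right)$)
$\frac{1}{c{\left(r{\left(-3 \right)} \right)} + 2481} = \frac{1}{\left(4 + 3 \left(-3\right)\right) \left(- \frac{1}{132} + \left(4 + 3 \left(-3\right)\right)\right) + 2481} = \frac{1}{\left(4 - 9\right) \left(- \frac{1}{132} + \left(4 - 9\right)\right) + 2481} = \frac{1}{- 5 \left(- \frac{1}{132} - 5\right) + 2481} = \frac{1}{\left(-5\right) \left(- \frac{661}{132}\right) + 2481} = \frac{1}{\frac{3305}{132} + 2481} = \frac{1}{\frac{330797}{132}} = \frac{132}{330797}$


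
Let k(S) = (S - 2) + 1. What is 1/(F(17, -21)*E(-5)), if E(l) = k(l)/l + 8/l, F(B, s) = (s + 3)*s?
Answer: -5/756 ≈ -0.0066138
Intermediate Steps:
k(S) = -1 + S (k(S) = (-2 + S) + 1 = -1 + S)
F(B, s) = s*(3 + s) (F(B, s) = (3 + s)*s = s*(3 + s))
E(l) = 8/l + (-1 + l)/l (E(l) = (-1 + l)/l + 8/l = 8/l + (-1 + l)/l)
1/(F(17, -21)*E(-5)) = 1/((-21*(3 - 21))*((7 - 5)/(-5))) = 1/((-21*(-18))*(-1/5*2)) = 1/(378*(-2/5)) = 1/(-756/5) = -5/756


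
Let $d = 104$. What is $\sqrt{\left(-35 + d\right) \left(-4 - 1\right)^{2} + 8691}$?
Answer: $4 \sqrt{651} \approx 102.06$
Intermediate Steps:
$\sqrt{\left(-35 + d\right) \left(-4 - 1\right)^{2} + 8691} = \sqrt{\left(-35 + 104\right) \left(-4 - 1\right)^{2} + 8691} = \sqrt{69 \left(-5\right)^{2} + 8691} = \sqrt{69 \cdot 25 + 8691} = \sqrt{1725 + 8691} = \sqrt{10416} = 4 \sqrt{651}$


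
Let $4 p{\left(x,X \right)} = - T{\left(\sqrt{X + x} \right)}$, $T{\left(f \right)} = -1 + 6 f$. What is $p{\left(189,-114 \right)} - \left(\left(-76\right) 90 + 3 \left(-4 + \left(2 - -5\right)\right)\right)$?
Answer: $\frac{27325}{4} - \frac{15 \sqrt{3}}{2} \approx 6818.3$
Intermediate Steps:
$p{\left(x,X \right)} = \frac{1}{4} - \frac{3 \sqrt{X + x}}{2}$ ($p{\left(x,X \right)} = \frac{\left(-1\right) \left(-1 + 6 \sqrt{X + x}\right)}{4} = \frac{1 - 6 \sqrt{X + x}}{4} = \frac{1}{4} - \frac{3 \sqrt{X + x}}{2}$)
$p{\left(189,-114 \right)} - \left(\left(-76\right) 90 + 3 \left(-4 + \left(2 - -5\right)\right)\right) = \left(\frac{1}{4} - \frac{3 \sqrt{-114 + 189}}{2}\right) - \left(\left(-76\right) 90 + 3 \left(-4 + \left(2 - -5\right)\right)\right) = \left(\frac{1}{4} - \frac{3 \sqrt{75}}{2}\right) - \left(-6840 + 3 \left(-4 + \left(2 + 5\right)\right)\right) = \left(\frac{1}{4} - \frac{3 \cdot 5 \sqrt{3}}{2}\right) - \left(-6840 + 3 \left(-4 + 7\right)\right) = \left(\frac{1}{4} - \frac{15 \sqrt{3}}{2}\right) - \left(-6840 + 3 \cdot 3\right) = \left(\frac{1}{4} - \frac{15 \sqrt{3}}{2}\right) - \left(-6840 + 9\right) = \left(\frac{1}{4} - \frac{15 \sqrt{3}}{2}\right) - -6831 = \left(\frac{1}{4} - \frac{15 \sqrt{3}}{2}\right) + 6831 = \frac{27325}{4} - \frac{15 \sqrt{3}}{2}$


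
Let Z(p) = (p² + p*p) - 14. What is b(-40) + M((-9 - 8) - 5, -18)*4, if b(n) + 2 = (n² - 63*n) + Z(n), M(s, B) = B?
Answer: 7232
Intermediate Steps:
Z(p) = -14 + 2*p² (Z(p) = (p² + p²) - 14 = 2*p² - 14 = -14 + 2*p²)
b(n) = -16 - 63*n + 3*n² (b(n) = -2 + ((n² - 63*n) + (-14 + 2*n²)) = -2 + (-14 - 63*n + 3*n²) = -16 - 63*n + 3*n²)
b(-40) + M((-9 - 8) - 5, -18)*4 = (-16 - 63*(-40) + 3*(-40)²) - 18*4 = (-16 + 2520 + 3*1600) - 72 = (-16 + 2520 + 4800) - 72 = 7304 - 72 = 7232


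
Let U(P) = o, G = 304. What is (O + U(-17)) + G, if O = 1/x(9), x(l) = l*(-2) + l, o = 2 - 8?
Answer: 2681/9 ≈ 297.89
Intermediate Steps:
o = -6
x(l) = -l (x(l) = -2*l + l = -l)
U(P) = -6
O = -⅑ (O = 1/(-1*9) = 1/(-9) = -⅑ ≈ -0.11111)
(O + U(-17)) + G = (-⅑ - 6) + 304 = -55/9 + 304 = 2681/9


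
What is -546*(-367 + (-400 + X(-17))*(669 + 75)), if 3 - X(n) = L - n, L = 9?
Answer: 172033134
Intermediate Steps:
X(n) = -6 + n (X(n) = 3 - (9 - n) = 3 + (-9 + n) = -6 + n)
-546*(-367 + (-400 + X(-17))*(669 + 75)) = -546*(-367 + (-400 + (-6 - 17))*(669 + 75)) = -546*(-367 + (-400 - 23)*744) = -546*(-367 - 423*744) = -546*(-367 - 314712) = -546*(-315079) = 172033134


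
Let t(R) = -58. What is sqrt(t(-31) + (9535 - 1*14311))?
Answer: I*sqrt(4834) ≈ 69.527*I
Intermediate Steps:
sqrt(t(-31) + (9535 - 1*14311)) = sqrt(-58 + (9535 - 1*14311)) = sqrt(-58 + (9535 - 14311)) = sqrt(-58 - 4776) = sqrt(-4834) = I*sqrt(4834)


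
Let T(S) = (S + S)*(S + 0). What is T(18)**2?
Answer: 419904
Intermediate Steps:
T(S) = 2*S**2 (T(S) = (2*S)*S = 2*S**2)
T(18)**2 = (2*18**2)**2 = (2*324)**2 = 648**2 = 419904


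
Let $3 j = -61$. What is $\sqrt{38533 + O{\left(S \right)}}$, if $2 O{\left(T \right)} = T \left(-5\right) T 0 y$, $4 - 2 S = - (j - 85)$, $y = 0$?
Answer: $\sqrt{38533} \approx 196.3$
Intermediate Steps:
$j = - \frac{61}{3}$ ($j = \frac{1}{3} \left(-61\right) = - \frac{61}{3} \approx -20.333$)
$S = - \frac{152}{3}$ ($S = 2 - \frac{\left(-1\right) \left(- \frac{61}{3} - 85\right)}{2} = 2 - \frac{\left(-1\right) \left(- \frac{316}{3}\right)}{2} = 2 - \frac{158}{3} = - \frac{152}{3} \approx -50.667$)
$O{\left(T \right)} = 0$ ($O{\left(T \right)} = \frac{T \left(-5\right) T 0 \cdot 0}{2} = \frac{- 5 T 0 \cdot 0}{2} = \frac{- 5 T 0}{2} = \frac{1}{2} \cdot 0 = 0$)
$\sqrt{38533 + O{\left(S \right)}} = \sqrt{38533 + 0} = \sqrt{38533}$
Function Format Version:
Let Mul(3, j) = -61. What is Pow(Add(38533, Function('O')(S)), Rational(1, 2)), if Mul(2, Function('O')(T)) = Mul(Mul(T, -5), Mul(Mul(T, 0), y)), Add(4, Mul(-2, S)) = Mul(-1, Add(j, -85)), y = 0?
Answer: Pow(38533, Rational(1, 2)) ≈ 196.30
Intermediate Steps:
j = Rational(-61, 3) (j = Mul(Rational(1, 3), -61) = Rational(-61, 3) ≈ -20.333)
S = Rational(-152, 3) (S = Add(2, Mul(Rational(-1, 2), Mul(-1, Add(Rational(-61, 3), -85)))) = Add(2, Mul(Rational(-1, 2), Mul(-1, Rational(-316, 3)))) = Add(2, Mul(Rational(-1, 2), Rational(316, 3))) = Add(2, Rational(-158, 3)) = Rational(-152, 3) ≈ -50.667)
Function('O')(T) = 0 (Function('O')(T) = Mul(Rational(1, 2), Mul(Mul(T, -5), Mul(Mul(T, 0), 0))) = Mul(Rational(1, 2), Mul(Mul(-5, T), Mul(0, 0))) = Mul(Rational(1, 2), Mul(Mul(-5, T), 0)) = Mul(Rational(1, 2), 0) = 0)
Pow(Add(38533, Function('O')(S)), Rational(1, 2)) = Pow(Add(38533, 0), Rational(1, 2)) = Pow(38533, Rational(1, 2))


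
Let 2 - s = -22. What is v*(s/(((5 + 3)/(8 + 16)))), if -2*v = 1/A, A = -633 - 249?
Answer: 2/49 ≈ 0.040816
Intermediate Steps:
s = 24 (s = 2 - 1*(-22) = 2 + 22 = 24)
A = -882
v = 1/1764 (v = -½/(-882) = -½*(-1/882) = 1/1764 ≈ 0.00056689)
v*(s/(((5 + 3)/(8 + 16)))) = (24/(((5 + 3)/(8 + 16))))/1764 = (24/((8/24)))/1764 = (24/((8*(1/24))))/1764 = (24/(⅓))/1764 = (24*3)/1764 = (1/1764)*72 = 2/49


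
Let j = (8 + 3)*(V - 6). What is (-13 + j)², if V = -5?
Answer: 17956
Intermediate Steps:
j = -121 (j = (8 + 3)*(-5 - 6) = 11*(-11) = -121)
(-13 + j)² = (-13 - 121)² = (-134)² = 17956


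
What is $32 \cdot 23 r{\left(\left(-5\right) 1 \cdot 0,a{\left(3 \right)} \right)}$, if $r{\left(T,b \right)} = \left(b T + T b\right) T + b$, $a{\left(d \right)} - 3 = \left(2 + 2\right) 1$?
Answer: $5152$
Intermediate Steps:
$a{\left(d \right)} = 7$ ($a{\left(d \right)} = 3 + \left(2 + 2\right) 1 = 3 + 4 \cdot 1 = 3 + 4 = 7$)
$r{\left(T,b \right)} = b + 2 b T^{2}$ ($r{\left(T,b \right)} = \left(T b + T b\right) T + b = 2 T b T + b = 2 b T^{2} + b = b + 2 b T^{2}$)
$32 \cdot 23 r{\left(\left(-5\right) 1 \cdot 0,a{\left(3 \right)} \right)} = 32 \cdot 23 \cdot 7 \left(1 + 2 \left(\left(-5\right) 1 \cdot 0\right)^{2}\right) = 736 \cdot 7 \left(1 + 2 \left(\left(-5\right) 0\right)^{2}\right) = 736 \cdot 7 \left(1 + 2 \cdot 0^{2}\right) = 736 \cdot 7 \left(1 + 2 \cdot 0\right) = 736 \cdot 7 \left(1 + 0\right) = 736 \cdot 7 \cdot 1 = 736 \cdot 7 = 5152$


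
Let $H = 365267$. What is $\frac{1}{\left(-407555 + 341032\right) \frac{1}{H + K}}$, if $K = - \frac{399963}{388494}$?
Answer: $- \frac{47301212645}{8614595454} \approx -5.4908$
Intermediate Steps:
$K = - \frac{133321}{129498}$ ($K = \left(-399963\right) \frac{1}{388494} = - \frac{133321}{129498} \approx -1.0295$)
$\frac{1}{\left(-407555 + 341032\right) \frac{1}{H + K}} = \frac{1}{\left(-407555 + 341032\right) \frac{1}{365267 - \frac{133321}{129498}}} = \frac{1}{\left(-66523\right) \frac{1}{\frac{47301212645}{129498}}} = \frac{1}{\left(-66523\right) \frac{129498}{47301212645}} = \frac{1}{- \frac{8614595454}{47301212645}} = - \frac{47301212645}{8614595454}$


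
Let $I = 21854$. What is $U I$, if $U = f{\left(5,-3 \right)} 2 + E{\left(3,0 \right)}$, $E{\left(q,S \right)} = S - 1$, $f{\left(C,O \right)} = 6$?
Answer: $240394$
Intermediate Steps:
$E{\left(q,S \right)} = -1 + S$ ($E{\left(q,S \right)} = S - 1 = -1 + S$)
$U = 11$ ($U = 6 \cdot 2 + \left(-1 + 0\right) = 12 - 1 = 11$)
$U I = 11 \cdot 21854 = 240394$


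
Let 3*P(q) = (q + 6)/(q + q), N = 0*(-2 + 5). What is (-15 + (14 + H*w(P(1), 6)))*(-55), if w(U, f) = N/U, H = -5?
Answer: 55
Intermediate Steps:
N = 0 (N = 0*3 = 0)
P(q) = (6 + q)/(6*q) (P(q) = ((q + 6)/(q + q))/3 = ((6 + q)/((2*q)))/3 = ((6 + q)*(1/(2*q)))/3 = ((6 + q)/(2*q))/3 = (6 + q)/(6*q))
w(U, f) = 0 (w(U, f) = 0/U = 0)
(-15 + (14 + H*w(P(1), 6)))*(-55) = (-15 + (14 - 5*0))*(-55) = (-15 + (14 + 0))*(-55) = (-15 + 14)*(-55) = -1*(-55) = 55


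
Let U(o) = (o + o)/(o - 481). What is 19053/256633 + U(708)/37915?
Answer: 164346942693/2208764524265 ≈ 0.074407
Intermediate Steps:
U(o) = 2*o/(-481 + o) (U(o) = (2*o)/(-481 + o) = 2*o/(-481 + o))
19053/256633 + U(708)/37915 = 19053/256633 + (2*708/(-481 + 708))/37915 = 19053*(1/256633) + (2*708/227)*(1/37915) = 19053/256633 + (2*708*(1/227))*(1/37915) = 19053/256633 + (1416/227)*(1/37915) = 19053/256633 + 1416/8606705 = 164346942693/2208764524265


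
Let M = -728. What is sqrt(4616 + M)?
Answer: 36*sqrt(3) ≈ 62.354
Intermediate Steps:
sqrt(4616 + M) = sqrt(4616 - 728) = sqrt(3888) = 36*sqrt(3)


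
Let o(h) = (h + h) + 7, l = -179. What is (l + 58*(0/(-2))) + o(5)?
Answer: -162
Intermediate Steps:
o(h) = 7 + 2*h (o(h) = 2*h + 7 = 7 + 2*h)
(l + 58*(0/(-2))) + o(5) = (-179 + 58*(0/(-2))) + (7 + 2*5) = (-179 + 58*(0*(-½))) + (7 + 10) = (-179 + 58*0) + 17 = (-179 + 0) + 17 = -179 + 17 = -162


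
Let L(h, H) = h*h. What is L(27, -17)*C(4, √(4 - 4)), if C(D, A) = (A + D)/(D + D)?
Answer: 729/2 ≈ 364.50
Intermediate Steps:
C(D, A) = (A + D)/(2*D) (C(D, A) = (A + D)/((2*D)) = (A + D)*(1/(2*D)) = (A + D)/(2*D))
L(h, H) = h²
L(27, -17)*C(4, √(4 - 4)) = 27²*((½)*(√(4 - 4) + 4)/4) = 729*((½)*(¼)*(√0 + 4)) = 729*((½)*(¼)*(0 + 4)) = 729*((½)*(¼)*4) = 729*(½) = 729/2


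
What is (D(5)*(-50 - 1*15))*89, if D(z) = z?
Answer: -28925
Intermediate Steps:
(D(5)*(-50 - 1*15))*89 = (5*(-50 - 1*15))*89 = (5*(-50 - 15))*89 = (5*(-65))*89 = -325*89 = -28925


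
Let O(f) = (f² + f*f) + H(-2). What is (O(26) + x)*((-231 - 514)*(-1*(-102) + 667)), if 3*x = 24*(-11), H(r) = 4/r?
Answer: -723006110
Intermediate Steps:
x = -88 (x = (24*(-11))/3 = (⅓)*(-264) = -88)
O(f) = -2 + 2*f² (O(f) = (f² + f*f) + 4/(-2) = (f² + f²) + 4*(-½) = 2*f² - 2 = -2 + 2*f²)
(O(26) + x)*((-231 - 514)*(-1*(-102) + 667)) = ((-2 + 2*26²) - 88)*((-231 - 514)*(-1*(-102) + 667)) = ((-2 + 2*676) - 88)*(-745*(102 + 667)) = ((-2 + 1352) - 88)*(-745*769) = (1350 - 88)*(-572905) = 1262*(-572905) = -723006110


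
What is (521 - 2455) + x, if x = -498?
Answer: -2432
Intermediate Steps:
(521 - 2455) + x = (521 - 2455) - 498 = -1934 - 498 = -2432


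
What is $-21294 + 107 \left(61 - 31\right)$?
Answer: $-18084$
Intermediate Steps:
$-21294 + 107 \left(61 - 31\right) = -21294 + 107 \cdot 30 = -21294 + 3210 = -18084$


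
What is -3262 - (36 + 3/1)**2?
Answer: -4783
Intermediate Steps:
-3262 - (36 + 3/1)**2 = -3262 - (36 + 3*1)**2 = -3262 - (36 + 3)**2 = -3262 - 1*39**2 = -3262 - 1*1521 = -3262 - 1521 = -4783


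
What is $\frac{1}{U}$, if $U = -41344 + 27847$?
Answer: $- \frac{1}{13497} \approx -7.4091 \cdot 10^{-5}$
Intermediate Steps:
$U = -13497$
$\frac{1}{U} = \frac{1}{-13497} = - \frac{1}{13497}$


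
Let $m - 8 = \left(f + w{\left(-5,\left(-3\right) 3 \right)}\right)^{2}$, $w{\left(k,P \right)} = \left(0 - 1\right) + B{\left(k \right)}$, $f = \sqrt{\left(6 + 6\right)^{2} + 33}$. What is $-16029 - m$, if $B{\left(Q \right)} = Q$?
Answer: $-16250 + 12 \sqrt{177} \approx -16090.0$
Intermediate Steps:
$f = \sqrt{177}$ ($f = \sqrt{12^{2} + 33} = \sqrt{144 + 33} = \sqrt{177} \approx 13.304$)
$w{\left(k,P \right)} = -1 + k$ ($w{\left(k,P \right)} = \left(0 - 1\right) + k = -1 + k$)
$m = 8 + \left(-6 + \sqrt{177}\right)^{2}$ ($m = 8 + \left(\sqrt{177} - 6\right)^{2} = 8 + \left(-6 + \sqrt{177}\right)^{2} \approx 61.35$)
$-16029 - m = -16029 - \left(221 - 12 \sqrt{177}\right) = -16250 + 12 \sqrt{177}$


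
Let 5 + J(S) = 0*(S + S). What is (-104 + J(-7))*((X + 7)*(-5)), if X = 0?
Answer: 3815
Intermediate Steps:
J(S) = -5 (J(S) = -5 + 0*(S + S) = -5 + 0*(2*S) = -5 + 0 = -5)
(-104 + J(-7))*((X + 7)*(-5)) = (-104 - 5)*((0 + 7)*(-5)) = -763*(-5) = -109*(-35) = 3815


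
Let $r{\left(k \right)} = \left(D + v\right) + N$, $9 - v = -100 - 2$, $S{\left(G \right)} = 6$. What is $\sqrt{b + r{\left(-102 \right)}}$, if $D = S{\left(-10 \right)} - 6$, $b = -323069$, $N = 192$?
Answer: $i \sqrt{322766} \approx 568.13 i$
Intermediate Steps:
$v = 111$ ($v = 9 - \left(-100 - 2\right) = 9 - -102 = 9 + 102 = 111$)
$D = 0$ ($D = 6 - 6 = 0$)
$r{\left(k \right)} = 303$ ($r{\left(k \right)} = \left(0 + 111\right) + 192 = 111 + 192 = 303$)
$\sqrt{b + r{\left(-102 \right)}} = \sqrt{-323069 + 303} = \sqrt{-322766} = i \sqrt{322766}$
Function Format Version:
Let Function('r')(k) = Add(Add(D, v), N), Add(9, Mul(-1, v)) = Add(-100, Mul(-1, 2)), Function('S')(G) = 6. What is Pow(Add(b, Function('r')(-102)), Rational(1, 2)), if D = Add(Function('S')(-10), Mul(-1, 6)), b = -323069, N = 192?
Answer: Mul(I, Pow(322766, Rational(1, 2))) ≈ Mul(568.13, I)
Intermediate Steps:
v = 111 (v = Add(9, Mul(-1, Add(-100, Mul(-1, 2)))) = Add(9, Mul(-1, Add(-100, -2))) = Add(9, Mul(-1, -102)) = Add(9, 102) = 111)
D = 0 (D = Add(6, Mul(-1, 6)) = Add(6, -6) = 0)
Function('r')(k) = 303 (Function('r')(k) = Add(Add(0, 111), 192) = Add(111, 192) = 303)
Pow(Add(b, Function('r')(-102)), Rational(1, 2)) = Pow(Add(-323069, 303), Rational(1, 2)) = Pow(-322766, Rational(1, 2)) = Mul(I, Pow(322766, Rational(1, 2)))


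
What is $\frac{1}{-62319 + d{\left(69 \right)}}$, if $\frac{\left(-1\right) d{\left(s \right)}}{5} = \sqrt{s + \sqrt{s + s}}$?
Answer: $- \frac{1}{62319 + 5 \sqrt{69 + \sqrt{138}}} \approx -1.6035 \cdot 10^{-5}$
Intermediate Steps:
$d{\left(s \right)} = - 5 \sqrt{s + \sqrt{2} \sqrt{s}}$ ($d{\left(s \right)} = - 5 \sqrt{s + \sqrt{s + s}} = - 5 \sqrt{s + \sqrt{2 s}} = - 5 \sqrt{s + \sqrt{2} \sqrt{s}}$)
$\frac{1}{-62319 + d{\left(69 \right)}} = \frac{1}{-62319 - 5 \sqrt{69 + \sqrt{2} \sqrt{69}}} = \frac{1}{-62319 - 5 \sqrt{69 + \sqrt{138}}}$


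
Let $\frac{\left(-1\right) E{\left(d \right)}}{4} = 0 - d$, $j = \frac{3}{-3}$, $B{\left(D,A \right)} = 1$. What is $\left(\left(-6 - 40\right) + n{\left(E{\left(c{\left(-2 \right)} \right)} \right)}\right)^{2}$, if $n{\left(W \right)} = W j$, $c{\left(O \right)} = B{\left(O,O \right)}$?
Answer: $2500$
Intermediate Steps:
$j = -1$ ($j = 3 \left(- \frac{1}{3}\right) = -1$)
$c{\left(O \right)} = 1$
$E{\left(d \right)} = 4 d$ ($E{\left(d \right)} = - 4 \left(0 - d\right) = - 4 \left(- d\right) = 4 d$)
$n{\left(W \right)} = - W$ ($n{\left(W \right)} = W \left(-1\right) = - W$)
$\left(\left(-6 - 40\right) + n{\left(E{\left(c{\left(-2 \right)} \right)} \right)}\right)^{2} = \left(\left(-6 - 40\right) - 4 \cdot 1\right)^{2} = \left(-46 - 4\right)^{2} = \left(-50\right)^{2} = 2500$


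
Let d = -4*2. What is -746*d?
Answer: 5968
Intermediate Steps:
d = -8
-746*d = -746*(-8) = 5968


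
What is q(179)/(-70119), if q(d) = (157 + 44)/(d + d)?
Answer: -67/8367534 ≈ -8.0071e-6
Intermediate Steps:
q(d) = 201/(2*d) (q(d) = 201/((2*d)) = 201*(1/(2*d)) = 201/(2*d))
q(179)/(-70119) = ((201/2)/179)/(-70119) = ((201/2)*(1/179))*(-1/70119) = (201/358)*(-1/70119) = -67/8367534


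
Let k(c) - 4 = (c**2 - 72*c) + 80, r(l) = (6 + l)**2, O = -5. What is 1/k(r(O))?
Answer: 1/13 ≈ 0.076923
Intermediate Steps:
k(c) = 84 + c**2 - 72*c (k(c) = 4 + ((c**2 - 72*c) + 80) = 4 + (80 + c**2 - 72*c) = 84 + c**2 - 72*c)
1/k(r(O)) = 1/(84 + ((6 - 5)**2)**2 - 72*(6 - 5)**2) = 1/(84 + (1**2)**2 - 72*1**2) = 1/(84 + 1**2 - 72*1) = 1/(84 + 1 - 72) = 1/13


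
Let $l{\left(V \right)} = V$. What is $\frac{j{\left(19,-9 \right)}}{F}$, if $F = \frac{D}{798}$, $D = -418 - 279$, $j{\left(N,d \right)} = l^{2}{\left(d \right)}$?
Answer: $- \frac{64638}{697} \approx -92.737$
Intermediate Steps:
$j{\left(N,d \right)} = d^{2}$
$D = -697$ ($D = -418 - 279 = -697$)
$F = - \frac{697}{798} \approx -0.87343$
$\frac{j{\left(19,-9 \right)}}{F} = \frac{\left(-9\right)^{2}}{- \frac{697}{798}} = 81 \left(- \frac{798}{697}\right) = - \frac{64638}{697}$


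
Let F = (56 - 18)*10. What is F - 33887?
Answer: -33507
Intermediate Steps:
F = 380 (F = 38*10 = 380)
F - 33887 = 380 - 33887 = -33507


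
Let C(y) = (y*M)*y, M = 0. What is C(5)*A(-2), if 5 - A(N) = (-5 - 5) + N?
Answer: 0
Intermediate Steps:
C(y) = 0 (C(y) = (y*0)*y = 0*y = 0)
A(N) = 15 - N (A(N) = 5 - ((-5 - 5) + N) = 5 - (-10 + N) = 5 + (10 - N) = 15 - N)
C(5)*A(-2) = 0*(15 - 1*(-2)) = 0*(15 + 2) = 0*17 = 0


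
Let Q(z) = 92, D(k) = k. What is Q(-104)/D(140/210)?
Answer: 138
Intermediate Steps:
Q(-104)/D(140/210) = 92/((140/210)) = 92/((140*(1/210))) = 92/(2/3) = 92*(3/2) = 138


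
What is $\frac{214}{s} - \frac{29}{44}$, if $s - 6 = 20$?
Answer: $\frac{4331}{572} \approx 7.5717$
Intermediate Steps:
$s = 26$ ($s = 6 + 20 = 26$)
$\frac{214}{s} - \frac{29}{44} = \frac{214}{26} - \frac{29}{44} = 214 \cdot \frac{1}{26} - \frac{29}{44} = \frac{107}{13} - \frac{29}{44} = \frac{4331}{572}$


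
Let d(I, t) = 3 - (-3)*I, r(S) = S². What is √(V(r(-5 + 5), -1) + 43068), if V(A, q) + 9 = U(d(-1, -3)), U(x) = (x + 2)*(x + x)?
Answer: √43059 ≈ 207.51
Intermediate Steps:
d(I, t) = 3 + 3*I
U(x) = 2*x*(2 + x) (U(x) = (2 + x)*(2*x) = 2*x*(2 + x))
V(A, q) = -9 (V(A, q) = -9 + 2*(3 + 3*(-1))*(2 + (3 + 3*(-1))) = -9 + 2*(3 - 3)*(2 + (3 - 3)) = -9 + 2*0*(2 + 0) = -9 + 2*0*2 = -9 + 0 = -9)
√(V(r(-5 + 5), -1) + 43068) = √(-9 + 43068) = √43059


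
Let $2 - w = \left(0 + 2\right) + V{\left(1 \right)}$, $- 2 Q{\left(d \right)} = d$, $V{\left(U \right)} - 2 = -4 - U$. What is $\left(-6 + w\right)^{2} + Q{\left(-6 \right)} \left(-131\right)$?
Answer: $-384$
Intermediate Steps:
$V{\left(U \right)} = -2 - U$ ($V{\left(U \right)} = 2 - \left(4 + U\right) = -2 - U$)
$Q{\left(d \right)} = - \frac{d}{2}$
$w = 3$ ($w = 2 - \left(\left(0 + 2\right) - 3\right) = 2 - \left(2 - 3\right) = 2 - -1 = 2 + 1 = 3$)
$\left(-6 + w\right)^{2} + Q{\left(-6 \right)} \left(-131\right) = \left(-6 + 3\right)^{2} + \left(- \frac{1}{2}\right) \left(-6\right) \left(-131\right) = \left(-3\right)^{2} + 3 \left(-131\right) = 9 - 393 = -384$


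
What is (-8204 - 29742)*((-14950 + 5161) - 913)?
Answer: 406098092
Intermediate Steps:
(-8204 - 29742)*((-14950 + 5161) - 913) = -37946*(-9789 - 913) = -37946*(-10702) = 406098092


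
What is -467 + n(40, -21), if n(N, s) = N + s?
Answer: -448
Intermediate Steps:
-467 + n(40, -21) = -467 + (40 - 21) = -467 + 19 = -448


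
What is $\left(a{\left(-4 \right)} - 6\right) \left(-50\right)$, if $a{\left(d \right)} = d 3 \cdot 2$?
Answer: $1500$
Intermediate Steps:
$a{\left(d \right)} = 6 d$ ($a{\left(d \right)} = d 6 = 6 d$)
$\left(a{\left(-4 \right)} - 6\right) \left(-50\right) = \left(6 \left(-4\right) - 6\right) \left(-50\right) = \left(-24 - 6\right) \left(-50\right) = \left(-30\right) \left(-50\right) = 1500$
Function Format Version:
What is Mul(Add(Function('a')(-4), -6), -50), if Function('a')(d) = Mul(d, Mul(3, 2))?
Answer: 1500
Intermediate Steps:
Function('a')(d) = Mul(6, d) (Function('a')(d) = Mul(d, 6) = Mul(6, d))
Mul(Add(Function('a')(-4), -6), -50) = Mul(Add(Mul(6, -4), -6), -50) = Mul(Add(-24, -6), -50) = Mul(-30, -50) = 1500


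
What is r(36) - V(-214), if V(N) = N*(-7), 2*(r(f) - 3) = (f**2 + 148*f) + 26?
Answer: 1830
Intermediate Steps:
r(f) = 16 + f**2/2 + 74*f (r(f) = 3 + ((f**2 + 148*f) + 26)/2 = 3 + (26 + f**2 + 148*f)/2 = 3 + (13 + f**2/2 + 74*f) = 16 + f**2/2 + 74*f)
V(N) = -7*N
r(36) - V(-214) = (16 + (1/2)*36**2 + 74*36) - (-7)*(-214) = (16 + (1/2)*1296 + 2664) - 1*1498 = (16 + 648 + 2664) - 1498 = 3328 - 1498 = 1830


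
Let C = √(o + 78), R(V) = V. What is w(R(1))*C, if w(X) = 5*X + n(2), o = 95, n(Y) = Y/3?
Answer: 17*√173/3 ≈ 74.533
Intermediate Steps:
n(Y) = Y/3 (n(Y) = Y*(⅓) = Y/3)
w(X) = ⅔ + 5*X (w(X) = 5*X + (⅓)*2 = 5*X + ⅔ = ⅔ + 5*X)
C = √173 (C = √(95 + 78) = √173 ≈ 13.153)
w(R(1))*C = (⅔ + 5*1)*√173 = (⅔ + 5)*√173 = 17*√173/3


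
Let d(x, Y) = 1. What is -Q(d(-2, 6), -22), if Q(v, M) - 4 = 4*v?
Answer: -8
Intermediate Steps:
Q(v, M) = 4 + 4*v
-Q(d(-2, 6), -22) = -(4 + 4*1) = -(4 + 4) = -1*8 = -8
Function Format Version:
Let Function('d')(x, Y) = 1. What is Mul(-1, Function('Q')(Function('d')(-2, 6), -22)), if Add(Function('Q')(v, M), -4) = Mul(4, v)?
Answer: -8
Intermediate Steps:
Function('Q')(v, M) = Add(4, Mul(4, v))
Mul(-1, Function('Q')(Function('d')(-2, 6), -22)) = Mul(-1, Add(4, Mul(4, 1))) = Mul(-1, Add(4, 4)) = Mul(-1, 8) = -8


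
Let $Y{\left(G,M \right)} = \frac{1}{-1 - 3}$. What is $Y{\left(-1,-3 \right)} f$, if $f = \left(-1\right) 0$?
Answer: $0$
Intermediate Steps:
$Y{\left(G,M \right)} = - \frac{1}{4}$ ($Y{\left(G,M \right)} = \frac{1}{-4} = - \frac{1}{4}$)
$f = 0$
$Y{\left(-1,-3 \right)} f = \left(- \frac{1}{4}\right) 0 = 0$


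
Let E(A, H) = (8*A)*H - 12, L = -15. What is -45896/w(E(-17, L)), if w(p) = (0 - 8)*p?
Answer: 5737/2028 ≈ 2.8289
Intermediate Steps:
E(A, H) = -12 + 8*A*H (E(A, H) = 8*A*H - 12 = -12 + 8*A*H)
w(p) = -8*p
-45896/w(E(-17, L)) = -45896*(-1/(8*(-12 + 8*(-17)*(-15)))) = -45896*(-1/(8*(-12 + 2040))) = -45896/((-8*2028)) = -45896/(-16224) = -45896*(-1/16224) = 5737/2028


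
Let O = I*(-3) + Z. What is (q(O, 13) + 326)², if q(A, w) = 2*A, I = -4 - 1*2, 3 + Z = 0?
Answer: 126736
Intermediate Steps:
Z = -3 (Z = -3 + 0 = -3)
I = -6 (I = -4 - 2 = -6)
O = 15 (O = -6*(-3) - 3 = 18 - 3 = 15)
(q(O, 13) + 326)² = (2*15 + 326)² = (30 + 326)² = 356² = 126736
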